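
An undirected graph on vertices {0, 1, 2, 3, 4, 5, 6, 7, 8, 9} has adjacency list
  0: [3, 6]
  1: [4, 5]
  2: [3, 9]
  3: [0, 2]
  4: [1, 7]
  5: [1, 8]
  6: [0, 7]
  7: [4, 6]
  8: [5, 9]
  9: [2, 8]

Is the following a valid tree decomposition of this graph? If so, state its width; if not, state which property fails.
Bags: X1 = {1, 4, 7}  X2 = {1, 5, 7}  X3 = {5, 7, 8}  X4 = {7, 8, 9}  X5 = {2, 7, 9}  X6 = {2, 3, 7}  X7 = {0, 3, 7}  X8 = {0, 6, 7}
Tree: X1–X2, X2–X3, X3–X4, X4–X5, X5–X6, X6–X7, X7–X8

Every vertex of G appears in some bag (union = {0, 1, 2, 3, 4, 5, 6, 7, 8, 9}); every edge is covered by a bag; and for each vertex v the set of bags containing v is connected in the bag tree. The decomposition is therefore valid. The largest bag has 3 vertices, so the width is 2.

Yes; width 2.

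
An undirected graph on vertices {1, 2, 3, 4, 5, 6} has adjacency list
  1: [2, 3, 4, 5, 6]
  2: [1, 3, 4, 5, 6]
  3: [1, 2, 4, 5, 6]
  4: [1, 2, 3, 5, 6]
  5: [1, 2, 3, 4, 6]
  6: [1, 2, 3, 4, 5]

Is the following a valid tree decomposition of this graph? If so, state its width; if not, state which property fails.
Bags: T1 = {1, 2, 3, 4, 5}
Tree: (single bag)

A tree decomposition must satisfy three properties: every vertex lies in some bag; for every edge, both endpoints lie together in some bag; and for every vertex, the bags containing it form a connected subtree. Here vertex 6 appears in no bag, so the decomposition is invalid.

No — vertex 6 appears in no bag.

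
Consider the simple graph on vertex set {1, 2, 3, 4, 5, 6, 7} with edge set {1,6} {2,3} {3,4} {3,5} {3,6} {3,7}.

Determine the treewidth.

1

A width-1 tree decomposition is:
Bags: B1 = {1, 6}  B2 = {3, 6}  B3 = {3, 5}  B4 = {3, 4}  B5 = {3, 7}  B6 = {2, 3}
Tree: B1–B2, B2–B3, B2–B4, B2–B5, B2–B6
Each bag holds 2 vertices, so the decomposition has width 1, which upper-bounds the treewidth. Any graph with an edge has treewidth ≥ 1, and G has the edge 6–1. Therefore the treewidth is 1.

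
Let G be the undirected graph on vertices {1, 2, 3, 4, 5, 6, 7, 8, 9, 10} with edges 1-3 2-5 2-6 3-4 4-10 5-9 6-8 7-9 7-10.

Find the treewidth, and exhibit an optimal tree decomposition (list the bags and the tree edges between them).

Treewidth 1.
One optimal decomposition is:
Bags: B1 = {1, 3}  B2 = {3, 4}  B3 = {4, 10}  B4 = {7, 10}  B5 = {7, 9}  B6 = {5, 9}  B7 = {2, 5}  B8 = {2, 6}  B9 = {6, 8}
Tree: B1–B2, B2–B3, B3–B4, B4–B5, B5–B6, B6–B7, B7–B8, B8–B9

The largest bag has 2 vertices, giving width 1; this decomposition certifies tw(G) ≤ 1. G has an edge, so its treewidth is at least 1. The upper and lower bounds meet at 1, so that is the treewidth.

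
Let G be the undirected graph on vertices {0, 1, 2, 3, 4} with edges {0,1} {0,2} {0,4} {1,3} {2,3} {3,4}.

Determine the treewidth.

2

A width-2 tree decomposition is:
Bags: B1 = {0, 1, 3}  B2 = {0, 3, 4}  B3 = {0, 2, 3}
Tree: B1–B2, B2–B3
Each bag holds 3 vertices, so the decomposition has width 2, which upper-bounds the treewidth. Since 0–1–3–4–0 is a cycle in G, G is not acyclic. Forests are exactly the graphs of treewidth ≤ 1, so tw(G) ≥ 2. The upper and lower bounds meet at 2, so that is the treewidth.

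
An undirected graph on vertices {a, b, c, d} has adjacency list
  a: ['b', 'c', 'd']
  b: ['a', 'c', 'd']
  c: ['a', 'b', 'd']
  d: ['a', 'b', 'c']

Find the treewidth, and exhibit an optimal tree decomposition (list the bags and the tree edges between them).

A single bag containing all 4 vertices is trivially a valid decomposition of width 3. For the lower bound, the 4 vertices {a, b, c, d} are pairwise adjacent, and any tree decomposition puts a clique entirely inside one bag — forcing width ≥ 3. The upper and lower bounds meet at 3, so that is the treewidth.

Treewidth 3.
Bags: B1 = {a, b, c, d}
Tree: (single bag)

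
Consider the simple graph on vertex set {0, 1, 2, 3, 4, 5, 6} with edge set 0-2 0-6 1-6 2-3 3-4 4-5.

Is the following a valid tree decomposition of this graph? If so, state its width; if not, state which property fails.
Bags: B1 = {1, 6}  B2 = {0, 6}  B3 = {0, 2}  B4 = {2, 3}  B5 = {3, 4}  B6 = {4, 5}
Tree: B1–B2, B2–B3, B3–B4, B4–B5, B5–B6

Vertex coverage: the bags together contain {0, 1, 2, 3, 4, 5, 6}, the full vertex set. Edge coverage: each edge of G has both endpoints in at least one bag. Running intersection: for every vertex, the bags containing it form a connected subtree. All three properties hold, so this is a valid tree decomposition of width max|bag| − 1 = 1, and hence tw(G) ≤ 1.

Yes; width 1.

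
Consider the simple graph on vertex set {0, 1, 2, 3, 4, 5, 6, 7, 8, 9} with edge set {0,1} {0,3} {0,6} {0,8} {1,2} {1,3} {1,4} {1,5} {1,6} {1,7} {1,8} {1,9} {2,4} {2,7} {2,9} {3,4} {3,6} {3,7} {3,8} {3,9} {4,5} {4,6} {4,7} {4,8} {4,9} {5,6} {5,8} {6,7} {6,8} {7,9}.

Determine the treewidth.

A width-4 tree decomposition is:
Bags: B1 = {1, 2, 4, 7, 9}  B2 = {1, 3, 4, 7, 9}  B3 = {1, 3, 4, 6, 7}  B4 = {1, 3, 4, 6, 8}  B5 = {0, 1, 3, 6, 8}  B6 = {1, 4, 5, 6, 8}
Tree: B1–B2, B2–B3, B3–B4, B4–B5, B4–B6
The largest bag has 5 vertices, giving width 4; this decomposition certifies tw(G) ≤ 4. Conversely, {0, 1, 3, 6, 8} is a clique of size 5, and the vertices of any clique must share a bag in every tree decomposition; so some bag has ≥ 5 vertices and tw(G) ≥ 4. Hence tw(G) = 4 exactly.

4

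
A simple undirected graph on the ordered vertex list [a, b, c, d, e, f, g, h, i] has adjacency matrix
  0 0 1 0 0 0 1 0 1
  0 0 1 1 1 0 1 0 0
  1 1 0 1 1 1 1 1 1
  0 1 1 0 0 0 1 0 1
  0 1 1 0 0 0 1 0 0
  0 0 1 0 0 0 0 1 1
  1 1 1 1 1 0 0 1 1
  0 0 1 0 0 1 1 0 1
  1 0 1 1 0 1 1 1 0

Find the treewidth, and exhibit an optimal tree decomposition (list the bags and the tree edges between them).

Every bag has size at most 4, so the width is 4 − 1 = 3 and tw(G) ≤ 3. For the lower bound, the 4 vertices {b, c, e, g} are pairwise adjacent, and any tree decomposition puts a clique entirely inside one bag — forcing width ≥ 3. Hence tw(G) = 3 exactly.

Treewidth 3.
One optimal decomposition is:
Bags: B1 = {b, c, d, g}  B2 = {b, c, e, g}  B3 = {c, d, g, i}  B4 = {a, c, g, i}  B5 = {c, g, h, i}  B6 = {c, f, h, i}
Tree: B1–B2, B1–B3, B3–B4, B3–B5, B5–B6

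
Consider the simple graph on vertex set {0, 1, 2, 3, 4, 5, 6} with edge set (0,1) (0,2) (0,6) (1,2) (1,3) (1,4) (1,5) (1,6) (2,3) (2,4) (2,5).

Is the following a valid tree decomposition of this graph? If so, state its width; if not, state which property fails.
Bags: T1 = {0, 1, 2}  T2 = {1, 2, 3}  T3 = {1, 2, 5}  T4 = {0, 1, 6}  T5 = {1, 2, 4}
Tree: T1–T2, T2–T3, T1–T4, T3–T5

Every vertex of G appears in some bag (union = {0, 1, 2, 3, 4, 5, 6}); every edge is covered by a bag; and for each vertex v the set of bags containing v is connected in the bag tree. The decomposition is therefore valid. The largest bag has 3 vertices, so the width is 2.

Yes; width 2.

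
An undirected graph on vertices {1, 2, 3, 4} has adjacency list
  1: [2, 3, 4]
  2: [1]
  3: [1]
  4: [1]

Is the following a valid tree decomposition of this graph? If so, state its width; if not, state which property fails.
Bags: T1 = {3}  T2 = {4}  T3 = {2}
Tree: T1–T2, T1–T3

No — vertex 1 appears in no bag.

A tree decomposition must satisfy three properties: every vertex lies in some bag; for every edge, both endpoints lie together in some bag; and for every vertex, the bags containing it form a connected subtree. Here vertex 1 appears in no bag, so the decomposition is invalid.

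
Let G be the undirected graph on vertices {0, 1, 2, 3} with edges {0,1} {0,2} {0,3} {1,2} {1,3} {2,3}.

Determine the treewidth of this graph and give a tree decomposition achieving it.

Treewidth 3.
Bags: B1 = {0, 1, 2, 3}
Tree: (single bag)

With just one bag of size 4, the width is 4 − 1 = 3, so tw(G) ≤ 3. On the other hand G contains the 4-clique {0, 1, 2, 3}. A clique must lie in a single bag of any decomposition, so no decomposition can have width below 3. The upper and lower bounds meet at 3, so that is the treewidth.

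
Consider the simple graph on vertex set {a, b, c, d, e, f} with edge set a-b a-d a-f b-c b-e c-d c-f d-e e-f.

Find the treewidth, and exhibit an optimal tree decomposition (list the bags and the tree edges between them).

Each bag holds 4 vertices, so the decomposition has width 3, which upper-bounds the treewidth. For the lower bound: the 4 vertex sets {a,b}, {e,f}, {c}, {d} are disjoint, each induces a connected subgraph, and every pair is joined by at least one edge of G. Contracting each set to a single vertex therefore yields K_{4} as a minor, and since treewidth is minor-monotone, tw(G) ≥ tw(K_{4}) = 3. Hence tw(G) = 3 exactly.

Treewidth 3.
One such decomposition:
Bags: B1 = {a, b, c, e}  B2 = {a, c, e, f}  B3 = {a, c, d, e}
Tree: B1–B2, B2–B3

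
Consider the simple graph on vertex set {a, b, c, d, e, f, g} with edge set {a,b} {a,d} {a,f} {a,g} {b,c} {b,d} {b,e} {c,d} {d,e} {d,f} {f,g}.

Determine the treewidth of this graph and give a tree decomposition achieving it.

Every bag has size at most 3, so the width is 3 − 1 = 2 and tw(G) ≤ 2. For the lower bound, the 3 vertices {a, d, f} are pairwise adjacent, and any tree decomposition puts a clique entirely inside one bag — forcing width ≥ 2. Therefore the treewidth is 2.

Treewidth 2.
One optimal decomposition is:
Bags: B1 = {b, c, d}  B2 = {a, b, d}  B3 = {a, d, f}  B4 = {a, f, g}  B5 = {b, d, e}
Tree: B1–B2, B2–B3, B3–B4, B1–B5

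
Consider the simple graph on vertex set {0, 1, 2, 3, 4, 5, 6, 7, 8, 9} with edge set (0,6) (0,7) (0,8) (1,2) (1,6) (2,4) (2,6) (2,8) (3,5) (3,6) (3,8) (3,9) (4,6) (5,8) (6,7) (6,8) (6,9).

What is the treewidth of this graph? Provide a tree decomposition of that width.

Each bag holds 3 vertices, so the decomposition has width 2, which upper-bounds the treewidth. For the lower bound, the 3 vertices {3, 5, 8} are pairwise adjacent, and any tree decomposition puts a clique entirely inside one bag — forcing width ≥ 2. Hence tw(G) = 2 exactly.

Treewidth 2.
One optimal decomposition is:
Bags: B1 = {0, 6, 8}  B2 = {3, 6, 8}  B3 = {3, 5, 8}  B4 = {3, 6, 9}  B5 = {2, 6, 8}  B6 = {0, 6, 7}  B7 = {2, 4, 6}  B8 = {1, 2, 6}
Tree: B1–B2, B2–B3, B2–B4, B2–B5, B1–B6, B5–B7, B5–B8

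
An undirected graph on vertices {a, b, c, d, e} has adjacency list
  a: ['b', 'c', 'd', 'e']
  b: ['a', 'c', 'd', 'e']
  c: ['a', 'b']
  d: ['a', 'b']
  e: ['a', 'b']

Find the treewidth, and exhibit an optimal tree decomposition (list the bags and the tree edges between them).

Treewidth 2.
One such decomposition:
Bags: B1 = {a, b, e}  B2 = {a, b, c}  B3 = {a, b, d}
Tree: B1–B2, B2–B3

The largest bag has 3 vertices, giving width 2; this decomposition certifies tw(G) ≤ 2. On the other hand G contains the 3-clique {a, b, d}. A clique must lie in a single bag of any decomposition, so no decomposition can have width below 2. The upper and lower bounds meet at 2, so that is the treewidth.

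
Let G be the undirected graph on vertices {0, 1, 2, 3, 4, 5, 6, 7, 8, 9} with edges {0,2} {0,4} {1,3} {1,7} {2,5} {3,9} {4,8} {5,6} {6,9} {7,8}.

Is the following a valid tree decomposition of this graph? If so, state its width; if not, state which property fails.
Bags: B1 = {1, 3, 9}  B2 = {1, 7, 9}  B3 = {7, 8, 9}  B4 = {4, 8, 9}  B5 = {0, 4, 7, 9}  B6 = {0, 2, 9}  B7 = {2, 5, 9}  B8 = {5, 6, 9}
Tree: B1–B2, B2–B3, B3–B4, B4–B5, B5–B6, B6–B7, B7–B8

No — bags containing vertex 7 are not connected in the tree.

A tree decomposition must satisfy three properties: every vertex lies in some bag; for every edge, both endpoints lie together in some bag; and for every vertex, the bags containing it form a connected subtree. Here bags containing vertex 7 are not connected in the tree, so the decomposition is invalid.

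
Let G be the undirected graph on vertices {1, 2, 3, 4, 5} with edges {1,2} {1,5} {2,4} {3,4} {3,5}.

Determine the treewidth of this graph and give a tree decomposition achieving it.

Treewidth 2.
One optimal decomposition is:
Bags: B1 = {1, 2, 5}  B2 = {2, 3, 5}  B3 = {2, 3, 4}
Tree: B1–B2, B2–B3

The largest bag has 3 vertices, giving width 2; this decomposition certifies tw(G) ≤ 2. For the lower bound, G contains the cycle 2–1–5–3–4–2, so G is not a forest; only forests have treewidth ≤ 1, hence tw(G) ≥ 2. Hence tw(G) = 2 exactly.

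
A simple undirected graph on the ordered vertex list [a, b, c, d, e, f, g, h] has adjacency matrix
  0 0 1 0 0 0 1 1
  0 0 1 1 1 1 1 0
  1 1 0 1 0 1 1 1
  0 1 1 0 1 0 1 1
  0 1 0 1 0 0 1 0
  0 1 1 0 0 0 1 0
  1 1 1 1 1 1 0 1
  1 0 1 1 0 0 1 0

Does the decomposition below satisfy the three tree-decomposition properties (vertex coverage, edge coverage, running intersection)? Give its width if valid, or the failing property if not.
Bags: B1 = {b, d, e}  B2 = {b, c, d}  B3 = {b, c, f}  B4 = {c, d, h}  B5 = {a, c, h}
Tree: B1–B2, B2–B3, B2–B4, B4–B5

A tree decomposition must satisfy three properties: every vertex lies in some bag; for every edge, both endpoints lie together in some bag; and for every vertex, the bags containing it form a connected subtree. Here vertex g appears in no bag, so the decomposition is invalid.

No — vertex g appears in no bag.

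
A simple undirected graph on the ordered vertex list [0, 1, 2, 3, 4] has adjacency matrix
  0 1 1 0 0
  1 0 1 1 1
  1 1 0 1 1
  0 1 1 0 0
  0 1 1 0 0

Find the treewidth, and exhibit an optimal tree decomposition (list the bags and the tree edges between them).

Treewidth 2.
One such decomposition:
Bags: B1 = {1, 2, 3}  B2 = {0, 1, 2}  B3 = {1, 2, 4}
Tree: B1–B2, B2–B3

Every bag has size at most 3, so the width is 3 − 1 = 2 and tw(G) ≤ 2. Conversely, {0, 1, 2} is a clique of size 3, and the vertices of any clique must share a bag in every tree decomposition; so some bag has ≥ 3 vertices and tw(G) ≥ 2. Hence tw(G) = 2 exactly.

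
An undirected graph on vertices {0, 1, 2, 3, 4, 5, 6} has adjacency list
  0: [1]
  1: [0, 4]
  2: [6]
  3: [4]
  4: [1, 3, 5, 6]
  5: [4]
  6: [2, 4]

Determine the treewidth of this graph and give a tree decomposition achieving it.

The largest bag has 2 vertices, giving width 1; this decomposition certifies tw(G) ≤ 1. G has an edge, so its treewidth is at least 1. Therefore the treewidth is 1.

Treewidth 1.
Bags: B1 = {1, 4}  B2 = {0, 1}  B3 = {3, 4}  B4 = {4, 6}  B5 = {4, 5}  B6 = {2, 6}
Tree: B1–B2, B1–B3, B3–B4, B1–B5, B4–B6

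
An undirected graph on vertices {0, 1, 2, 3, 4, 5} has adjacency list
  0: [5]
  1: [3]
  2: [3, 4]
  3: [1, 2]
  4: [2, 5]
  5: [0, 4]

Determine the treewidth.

1

A width-1 tree decomposition is:
Bags: B1 = {0, 5}  B2 = {4, 5}  B3 = {2, 4}  B4 = {2, 3}  B5 = {1, 3}
Tree: B1–B2, B2–B3, B3–B4, B4–B5
Each bag holds 2 vertices, so the decomposition has width 1, which upper-bounds the treewidth. Since G has at least one edge (e.g. 0–5), it is not an edgeless graph, so tw(G) ≥ 1. Therefore the treewidth is 1.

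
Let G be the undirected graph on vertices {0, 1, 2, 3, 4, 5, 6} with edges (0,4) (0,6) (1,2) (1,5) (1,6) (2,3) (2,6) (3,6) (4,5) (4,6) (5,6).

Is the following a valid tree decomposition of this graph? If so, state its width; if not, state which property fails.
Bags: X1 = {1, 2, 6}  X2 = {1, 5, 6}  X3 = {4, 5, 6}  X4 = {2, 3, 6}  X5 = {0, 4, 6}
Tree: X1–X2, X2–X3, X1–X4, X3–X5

Yes; width 2.

Every vertex of G appears in some bag (union = {0, 1, 2, 3, 4, 5, 6}); every edge is covered by a bag; and for each vertex v the set of bags containing v is connected in the bag tree. The decomposition is therefore valid. The largest bag has 3 vertices, so the width is 2.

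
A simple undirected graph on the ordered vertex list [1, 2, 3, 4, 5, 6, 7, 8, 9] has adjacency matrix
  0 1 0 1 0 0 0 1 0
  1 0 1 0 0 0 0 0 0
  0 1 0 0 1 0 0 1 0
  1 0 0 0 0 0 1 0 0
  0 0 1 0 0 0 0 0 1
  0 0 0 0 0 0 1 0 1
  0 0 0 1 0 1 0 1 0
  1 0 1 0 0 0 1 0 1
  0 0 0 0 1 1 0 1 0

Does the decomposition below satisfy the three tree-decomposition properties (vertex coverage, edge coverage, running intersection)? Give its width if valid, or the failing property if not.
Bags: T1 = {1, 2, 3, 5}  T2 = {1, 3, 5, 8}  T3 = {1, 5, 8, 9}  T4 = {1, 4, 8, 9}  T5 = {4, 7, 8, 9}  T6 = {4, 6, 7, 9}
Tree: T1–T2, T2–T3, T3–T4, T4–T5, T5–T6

Yes; width 3.

Every vertex of G appears in some bag (union = {1, 2, 3, 4, 5, 6, 7, 8, 9}); every edge is covered by a bag; and for each vertex v the set of bags containing v is connected in the bag tree. The decomposition is therefore valid. The largest bag has 4 vertices, so the width is 3.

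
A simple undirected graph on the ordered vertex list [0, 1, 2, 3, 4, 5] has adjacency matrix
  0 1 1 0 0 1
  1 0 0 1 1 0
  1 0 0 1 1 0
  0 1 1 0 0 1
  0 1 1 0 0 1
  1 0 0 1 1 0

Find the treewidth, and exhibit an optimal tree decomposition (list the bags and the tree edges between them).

Treewidth 3.
One optimal decomposition is:
Bags: B1 = {0, 3, 4, 5}  B2 = {0, 1, 3, 4}  B3 = {0, 2, 3, 4}
Tree: B1–B2, B2–B3

Each bag holds 4 vertices, so the decomposition has width 3, which upper-bounds the treewidth. For the lower bound: the 4 vertex sets {3,5}, {1,4}, {0}, {2} are disjoint, each induces a connected subgraph, and every pair is joined by at least one edge of G. Contracting each set to a single vertex therefore yields K_{4} as a minor, and since treewidth is minor-monotone, tw(G) ≥ tw(K_{4}) = 3. Combining the bounds, tw(G) = 3.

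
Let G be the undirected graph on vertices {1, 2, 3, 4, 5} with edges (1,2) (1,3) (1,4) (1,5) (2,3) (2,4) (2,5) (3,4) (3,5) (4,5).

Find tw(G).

A width-4 tree decomposition is:
Bags: B1 = {1, 2, 3, 4, 5}
Tree: (single bag)
A single bag containing all 5 vertices is trivially a valid decomposition of width 4. For the lower bound, the 5 vertices {1, 2, 3, 4, 5} are pairwise adjacent, and any tree decomposition puts a clique entirely inside one bag — forcing width ≥ 4. The upper and lower bounds meet at 4, so that is the treewidth.

4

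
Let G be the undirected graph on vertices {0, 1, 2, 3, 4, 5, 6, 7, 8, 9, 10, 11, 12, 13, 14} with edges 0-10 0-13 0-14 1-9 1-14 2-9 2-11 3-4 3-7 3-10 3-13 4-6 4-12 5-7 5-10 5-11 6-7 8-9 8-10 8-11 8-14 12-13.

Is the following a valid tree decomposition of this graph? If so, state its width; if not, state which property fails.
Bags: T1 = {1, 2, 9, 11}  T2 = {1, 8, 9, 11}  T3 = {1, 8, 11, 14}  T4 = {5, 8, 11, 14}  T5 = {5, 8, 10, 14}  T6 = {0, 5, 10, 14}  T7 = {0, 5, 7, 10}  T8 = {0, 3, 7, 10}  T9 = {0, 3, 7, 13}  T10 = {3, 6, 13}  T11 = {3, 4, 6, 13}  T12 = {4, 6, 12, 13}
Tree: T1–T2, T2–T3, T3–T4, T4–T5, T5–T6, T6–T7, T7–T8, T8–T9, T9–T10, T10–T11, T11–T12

A tree decomposition must satisfy three properties: every vertex lies in some bag; for every edge, both endpoints lie together in some bag; and for every vertex, the bags containing it form a connected subtree. Here edge (7,6) lies in no bag, so the decomposition is invalid.

No — edge (7,6) lies in no bag.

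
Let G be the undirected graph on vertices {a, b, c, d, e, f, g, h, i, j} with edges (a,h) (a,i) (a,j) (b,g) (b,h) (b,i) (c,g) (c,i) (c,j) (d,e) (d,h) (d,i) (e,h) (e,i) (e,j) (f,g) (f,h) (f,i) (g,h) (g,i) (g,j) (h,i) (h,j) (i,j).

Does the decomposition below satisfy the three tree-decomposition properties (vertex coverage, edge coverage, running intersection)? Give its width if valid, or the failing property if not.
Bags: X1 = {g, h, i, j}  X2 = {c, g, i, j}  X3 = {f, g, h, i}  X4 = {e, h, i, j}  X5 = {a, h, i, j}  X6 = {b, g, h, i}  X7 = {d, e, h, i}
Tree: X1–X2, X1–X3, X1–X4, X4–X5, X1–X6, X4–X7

Yes; width 3.

Every vertex of G appears in some bag (union = {a, b, c, d, e, f, g, h, i, j}); every edge is covered by a bag; and for each vertex v the set of bags containing v is connected in the bag tree. The decomposition is therefore valid. The largest bag has 4 vertices, so the width is 3.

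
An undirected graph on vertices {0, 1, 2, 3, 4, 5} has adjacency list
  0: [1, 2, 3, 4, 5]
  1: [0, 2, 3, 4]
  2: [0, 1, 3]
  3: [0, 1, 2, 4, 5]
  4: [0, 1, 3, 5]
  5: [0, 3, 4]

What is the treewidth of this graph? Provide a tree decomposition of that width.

Treewidth 3.
One such decomposition:
Bags: B1 = {0, 1, 3, 4}  B2 = {0, 3, 4, 5}  B3 = {0, 1, 2, 3}
Tree: B1–B2, B1–B3

The largest bag has 4 vertices, giving width 3; this decomposition certifies tw(G) ≤ 3. Conversely, {0, 1, 2, 3} is a clique of size 4, and the vertices of any clique must share a bag in every tree decomposition; so some bag has ≥ 4 vertices and tw(G) ≥ 3. Hence tw(G) = 3 exactly.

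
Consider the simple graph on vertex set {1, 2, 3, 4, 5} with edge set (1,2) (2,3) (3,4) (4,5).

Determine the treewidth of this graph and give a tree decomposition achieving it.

The largest bag has 2 vertices, giving width 1; this decomposition certifies tw(G) ≤ 1. G has an edge, so its treewidth is at least 1. The upper and lower bounds meet at 1, so that is the treewidth.

Treewidth 1.
One such decomposition:
Bags: B1 = {4, 5}  B2 = {3, 4}  B3 = {2, 3}  B4 = {1, 2}
Tree: B1–B2, B2–B3, B3–B4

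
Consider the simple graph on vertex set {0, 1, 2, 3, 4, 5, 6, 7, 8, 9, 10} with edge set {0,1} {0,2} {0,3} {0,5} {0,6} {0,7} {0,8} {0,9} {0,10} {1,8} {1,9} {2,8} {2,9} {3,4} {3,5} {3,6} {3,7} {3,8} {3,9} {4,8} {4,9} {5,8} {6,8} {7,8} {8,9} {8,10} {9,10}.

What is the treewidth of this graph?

3

A width-3 tree decomposition is:
Bags: B1 = {0, 2, 8, 9}  B2 = {0, 3, 8, 9}  B3 = {0, 1, 8, 9}  B4 = {3, 4, 8, 9}  B5 = {0, 3, 5, 8}  B6 = {0, 8, 9, 10}  B7 = {0, 3, 7, 8}  B8 = {0, 3, 6, 8}
Tree: B1–B2, B1–B3, B2–B4, B2–B5, B3–B6, B5–B7, B2–B8
The largest bag has 4 vertices, giving width 3; this decomposition certifies tw(G) ≤ 3. For the lower bound, the 4 vertices {0, 8, 9, 10} are pairwise adjacent, and any tree decomposition puts a clique entirely inside one bag — forcing width ≥ 3. The upper and lower bounds meet at 3, so that is the treewidth.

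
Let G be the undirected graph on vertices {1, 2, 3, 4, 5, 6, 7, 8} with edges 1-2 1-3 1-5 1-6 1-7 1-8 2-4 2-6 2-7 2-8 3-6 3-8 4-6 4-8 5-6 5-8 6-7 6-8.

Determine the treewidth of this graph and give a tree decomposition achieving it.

Treewidth 3.
One such decomposition:
Bags: B1 = {1, 2, 6, 8}  B2 = {1, 3, 6, 8}  B3 = {1, 2, 6, 7}  B4 = {2, 4, 6, 8}  B5 = {1, 5, 6, 8}
Tree: B1–B2, B1–B3, B1–B4, B1–B5

Each bag holds 4 vertices, so the decomposition has width 3, which upper-bounds the treewidth. For the lower bound, the 4 vertices {1, 2, 6, 8} are pairwise adjacent, and any tree decomposition puts a clique entirely inside one bag — forcing width ≥ 3. Therefore the treewidth is 3.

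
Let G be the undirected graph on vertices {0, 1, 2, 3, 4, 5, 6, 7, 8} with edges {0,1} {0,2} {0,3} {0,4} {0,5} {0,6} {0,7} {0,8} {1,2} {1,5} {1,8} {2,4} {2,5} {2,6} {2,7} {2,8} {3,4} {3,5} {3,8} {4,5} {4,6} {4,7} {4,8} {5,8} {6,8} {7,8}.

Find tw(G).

4

A width-4 tree decomposition is:
Bags: B1 = {0, 3, 4, 5, 8}  B2 = {0, 2, 4, 5, 8}  B3 = {0, 2, 4, 7, 8}  B4 = {0, 1, 2, 5, 8}  B5 = {0, 2, 4, 6, 8}
Tree: B1–B2, B2–B3, B2–B4, B3–B5
The largest bag has 5 vertices, giving width 4; this decomposition certifies tw(G) ≤ 4. On the other hand G contains the 5-clique {0, 1, 2, 5, 8}. A clique must lie in a single bag of any decomposition, so no decomposition can have width below 4. Therefore the treewidth is 4.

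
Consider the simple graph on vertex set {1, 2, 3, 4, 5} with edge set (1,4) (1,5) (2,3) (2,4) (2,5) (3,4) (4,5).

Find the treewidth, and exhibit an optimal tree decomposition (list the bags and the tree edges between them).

Each bag holds 3 vertices, so the decomposition has width 2, which upper-bounds the treewidth. For the lower bound, the 3 vertices {1, 4, 5} are pairwise adjacent, and any tree decomposition puts a clique entirely inside one bag — forcing width ≥ 2. Combining the bounds, tw(G) = 2.

Treewidth 2.
One optimal decomposition is:
Bags: B1 = {2, 3, 4}  B2 = {2, 4, 5}  B3 = {1, 4, 5}
Tree: B1–B2, B2–B3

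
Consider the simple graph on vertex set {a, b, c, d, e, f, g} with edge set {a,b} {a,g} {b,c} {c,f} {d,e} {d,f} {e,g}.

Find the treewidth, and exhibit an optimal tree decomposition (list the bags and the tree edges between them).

Treewidth 2.
One optimal decomposition is:
Bags: B1 = {a, e, g}  B2 = {a, d, e}  B3 = {a, d, f}  B4 = {a, c, f}  B5 = {a, b, c}
Tree: B1–B2, B2–B3, B3–B4, B4–B5

The largest bag has 3 vertices, giving width 2; this decomposition certifies tw(G) ≤ 2. For the lower bound, G contains the cycle a–g–e–d–f–c–b–a, so G is not a forest; only forests have treewidth ≤ 1, hence tw(G) ≥ 2. Therefore the treewidth is 2.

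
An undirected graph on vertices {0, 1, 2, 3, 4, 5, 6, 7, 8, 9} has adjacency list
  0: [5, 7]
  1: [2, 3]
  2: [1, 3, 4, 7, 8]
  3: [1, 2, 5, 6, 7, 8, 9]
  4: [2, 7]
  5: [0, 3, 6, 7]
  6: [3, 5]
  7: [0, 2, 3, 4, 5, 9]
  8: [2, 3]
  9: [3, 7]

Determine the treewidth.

A width-2 tree decomposition is:
Bags: B1 = {3, 7, 9}  B2 = {3, 5, 7}  B3 = {0, 5, 7}  B4 = {2, 3, 7}  B5 = {2, 3, 8}  B6 = {3, 5, 6}  B7 = {2, 4, 7}  B8 = {1, 2, 3}
Tree: B1–B2, B2–B3, B1–B4, B4–B5, B2–B6, B4–B7, B5–B8
Each bag holds 3 vertices, so the decomposition has width 2, which upper-bounds the treewidth. On the other hand G contains the 3-clique {0, 5, 7}. A clique must lie in a single bag of any decomposition, so no decomposition can have width below 2. Hence tw(G) = 2 exactly.

2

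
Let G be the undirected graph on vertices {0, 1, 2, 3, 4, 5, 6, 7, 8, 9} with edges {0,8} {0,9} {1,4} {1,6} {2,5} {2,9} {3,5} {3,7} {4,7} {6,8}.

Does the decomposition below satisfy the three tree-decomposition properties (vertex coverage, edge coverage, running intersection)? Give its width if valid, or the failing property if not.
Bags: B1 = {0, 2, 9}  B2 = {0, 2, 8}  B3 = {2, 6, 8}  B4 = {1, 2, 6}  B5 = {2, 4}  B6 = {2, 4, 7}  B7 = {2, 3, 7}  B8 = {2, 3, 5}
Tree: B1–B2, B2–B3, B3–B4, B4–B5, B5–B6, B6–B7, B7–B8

No — edge (1,4) lies in no bag.

A tree decomposition must satisfy three properties: every vertex lies in some bag; for every edge, both endpoints lie together in some bag; and for every vertex, the bags containing it form a connected subtree. Here edge (1,4) lies in no bag, so the decomposition is invalid.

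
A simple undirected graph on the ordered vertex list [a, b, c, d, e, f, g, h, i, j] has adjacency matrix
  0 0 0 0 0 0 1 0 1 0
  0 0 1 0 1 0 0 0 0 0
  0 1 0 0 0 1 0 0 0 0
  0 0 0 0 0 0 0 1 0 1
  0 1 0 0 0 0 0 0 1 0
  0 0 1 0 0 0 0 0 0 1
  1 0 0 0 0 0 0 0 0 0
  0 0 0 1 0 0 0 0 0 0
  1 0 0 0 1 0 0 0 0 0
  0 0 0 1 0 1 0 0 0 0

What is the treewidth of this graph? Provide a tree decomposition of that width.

Treewidth 1.
One optimal decomposition is:
Bags: B1 = {d, h}  B2 = {d, j}  B3 = {f, j}  B4 = {c, f}  B5 = {b, c}  B6 = {b, e}  B7 = {e, i}  B8 = {a, i}  B9 = {a, g}
Tree: B1–B2, B2–B3, B3–B4, B4–B5, B5–B6, B6–B7, B7–B8, B8–B9

Each bag holds 2 vertices, so the decomposition has width 1, which upper-bounds the treewidth. Since G has at least one edge (e.g. h–d), it is not an edgeless graph, so tw(G) ≥ 1. The upper and lower bounds meet at 1, so that is the treewidth.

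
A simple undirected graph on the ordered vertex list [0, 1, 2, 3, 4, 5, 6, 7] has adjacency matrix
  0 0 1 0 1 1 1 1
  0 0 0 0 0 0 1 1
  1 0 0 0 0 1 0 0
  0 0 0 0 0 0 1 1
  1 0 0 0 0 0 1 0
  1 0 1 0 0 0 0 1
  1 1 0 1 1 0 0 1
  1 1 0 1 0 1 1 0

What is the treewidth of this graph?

A width-2 tree decomposition is:
Bags: B1 = {0, 5, 7}  B2 = {0, 2, 5}  B3 = {0, 6, 7}  B4 = {1, 6, 7}  B5 = {0, 4, 6}  B6 = {3, 6, 7}
Tree: B1–B2, B1–B3, B3–B4, B3–B5, B4–B6
The largest bag has 3 vertices, giving width 2; this decomposition certifies tw(G) ≤ 2. For the lower bound, the 3 vertices {0, 4, 6} are pairwise adjacent, and any tree decomposition puts a clique entirely inside one bag — forcing width ≥ 2. Hence tw(G) = 2 exactly.

2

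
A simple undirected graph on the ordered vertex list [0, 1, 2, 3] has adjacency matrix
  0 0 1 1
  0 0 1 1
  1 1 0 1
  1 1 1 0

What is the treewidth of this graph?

A width-2 tree decomposition is:
Bags: B1 = {1, 2, 3}  B2 = {0, 2, 3}
Tree: B1–B2
Each bag holds 3 vertices, so the decomposition has width 2, which upper-bounds the treewidth. On the other hand G contains the 3-clique {0, 2, 3}. A clique must lie in a single bag of any decomposition, so no decomposition can have width below 2. The upper and lower bounds meet at 2, so that is the treewidth.

2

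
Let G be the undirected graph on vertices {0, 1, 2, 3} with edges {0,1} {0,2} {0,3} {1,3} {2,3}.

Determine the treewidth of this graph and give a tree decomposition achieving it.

Treewidth 2.
Bags: B1 = {0, 2, 3}  B2 = {0, 1, 3}
Tree: B1–B2

Each bag holds 3 vertices, so the decomposition has width 2, which upper-bounds the treewidth. On the other hand G contains the 3-clique {0, 1, 3}. A clique must lie in a single bag of any decomposition, so no decomposition can have width below 2. Combining the bounds, tw(G) = 2.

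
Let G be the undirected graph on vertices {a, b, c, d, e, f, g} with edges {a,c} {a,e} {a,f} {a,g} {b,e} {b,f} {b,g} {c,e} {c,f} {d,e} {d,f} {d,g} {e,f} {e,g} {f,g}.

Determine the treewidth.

A width-3 tree decomposition is:
Bags: B1 = {a, e, f, g}  B2 = {b, e, f, g}  B3 = {a, c, e, f}  B4 = {d, e, f, g}
Tree: B1–B2, B1–B3, B2–B4
Each bag holds 4 vertices, so the decomposition has width 3, which upper-bounds the treewidth. For the lower bound, the 4 vertices {d, e, f, g} are pairwise adjacent, and any tree decomposition puts a clique entirely inside one bag — forcing width ≥ 3. The upper and lower bounds meet at 3, so that is the treewidth.

3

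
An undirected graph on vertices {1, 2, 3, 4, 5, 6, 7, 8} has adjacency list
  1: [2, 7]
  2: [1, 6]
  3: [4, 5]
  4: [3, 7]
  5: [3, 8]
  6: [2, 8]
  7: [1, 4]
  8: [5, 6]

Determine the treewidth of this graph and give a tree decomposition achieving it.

Treewidth 2.
One such decomposition:
Bags: B1 = {2, 6, 8}  B2 = {1, 2, 8}  B3 = {1, 7, 8}  B4 = {4, 7, 8}  B5 = {3, 4, 8}  B6 = {3, 5, 8}
Tree: B1–B2, B2–B3, B3–B4, B4–B5, B5–B6

Each bag holds 3 vertices, so the decomposition has width 2, which upper-bounds the treewidth. Since 8–6–2–1–7–4–3–5–8 is a cycle in G, G is not acyclic. Forests are exactly the graphs of treewidth ≤ 1, so tw(G) ≥ 2. Hence tw(G) = 2 exactly.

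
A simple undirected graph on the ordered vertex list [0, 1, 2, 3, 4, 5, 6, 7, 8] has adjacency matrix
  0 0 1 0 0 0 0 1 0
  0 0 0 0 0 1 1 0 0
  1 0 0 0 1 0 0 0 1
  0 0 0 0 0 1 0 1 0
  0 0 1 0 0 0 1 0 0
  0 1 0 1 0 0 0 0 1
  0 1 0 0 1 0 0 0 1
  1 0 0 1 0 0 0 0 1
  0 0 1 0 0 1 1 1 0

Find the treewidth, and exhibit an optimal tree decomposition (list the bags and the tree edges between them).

Every bag has size at most 4, so the width is 4 − 1 = 3 and tw(G) ≤ 3. For the lower bound: the 4 vertex sets {0,2,4}, {6}, {8}, {1,3,5,7} are disjoint, each induces a connected subgraph, and every pair is joined by at least one edge of G. Contracting each set to a single vertex therefore yields K_{4} as a minor, and since treewidth is minor-monotone, tw(G) ≥ tw(K_{4}) = 3. Combining the bounds, tw(G) = 3.

Treewidth 3.
Bags: B1 = {0, 2, 4, 6}  B2 = {0, 2, 6, 8}  B3 = {0, 6, 7, 8}  B4 = {1, 6, 7, 8}  B5 = {1, 5, 7, 8}  B6 = {1, 3, 5, 7}
Tree: B1–B2, B2–B3, B3–B4, B4–B5, B5–B6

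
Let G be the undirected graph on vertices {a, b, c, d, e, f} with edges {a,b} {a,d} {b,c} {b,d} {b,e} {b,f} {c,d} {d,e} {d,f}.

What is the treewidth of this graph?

A width-2 tree decomposition is:
Bags: B1 = {b, c, d}  B2 = {a, b, d}  B3 = {b, d, f}  B4 = {b, d, e}
Tree: B1–B2, B1–B3, B3–B4
Every bag has size at most 3, so the width is 3 − 1 = 2 and tw(G) ≤ 2. Conversely, {b, d, e} is a clique of size 3, and the vertices of any clique must share a bag in every tree decomposition; so some bag has ≥ 3 vertices and tw(G) ≥ 2. The upper and lower bounds meet at 2, so that is the treewidth.

2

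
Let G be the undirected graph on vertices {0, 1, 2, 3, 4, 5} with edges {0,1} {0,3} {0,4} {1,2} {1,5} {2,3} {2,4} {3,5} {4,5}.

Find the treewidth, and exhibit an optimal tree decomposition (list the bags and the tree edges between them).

Each bag holds 4 vertices, so the decomposition has width 3, which upper-bounds the treewidth. For the lower bound: the 4 vertex sets {1,2}, {0,4}, {5}, {3} are disjoint, each induces a connected subgraph, and every pair is joined by at least one edge of G. Contracting each set to a single vertex therefore yields K_{4} as a minor, and since treewidth is minor-monotone, tw(G) ≥ tw(K_{4}) = 3. The upper and lower bounds meet at 3, so that is the treewidth.

Treewidth 3.
One optimal decomposition is:
Bags: B1 = {0, 1, 2, 5}  B2 = {0, 2, 4, 5}  B3 = {0, 2, 3, 5}
Tree: B1–B2, B2–B3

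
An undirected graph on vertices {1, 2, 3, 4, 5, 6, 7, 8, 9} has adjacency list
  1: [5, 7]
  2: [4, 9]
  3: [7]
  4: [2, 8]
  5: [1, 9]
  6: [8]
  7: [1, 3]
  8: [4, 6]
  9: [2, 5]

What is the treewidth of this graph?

A width-1 tree decomposition is:
Bags: B1 = {3, 7}  B2 = {1, 7}  B3 = {1, 5}  B4 = {5, 9}  B5 = {2, 9}  B6 = {2, 4}  B7 = {4, 8}  B8 = {6, 8}
Tree: B1–B2, B2–B3, B3–B4, B4–B5, B5–B6, B6–B7, B7–B8
The largest bag has 2 vertices, giving width 1; this decomposition certifies tw(G) ≤ 1. G has an edge, so its treewidth is at least 1. Combining the bounds, tw(G) = 1.

1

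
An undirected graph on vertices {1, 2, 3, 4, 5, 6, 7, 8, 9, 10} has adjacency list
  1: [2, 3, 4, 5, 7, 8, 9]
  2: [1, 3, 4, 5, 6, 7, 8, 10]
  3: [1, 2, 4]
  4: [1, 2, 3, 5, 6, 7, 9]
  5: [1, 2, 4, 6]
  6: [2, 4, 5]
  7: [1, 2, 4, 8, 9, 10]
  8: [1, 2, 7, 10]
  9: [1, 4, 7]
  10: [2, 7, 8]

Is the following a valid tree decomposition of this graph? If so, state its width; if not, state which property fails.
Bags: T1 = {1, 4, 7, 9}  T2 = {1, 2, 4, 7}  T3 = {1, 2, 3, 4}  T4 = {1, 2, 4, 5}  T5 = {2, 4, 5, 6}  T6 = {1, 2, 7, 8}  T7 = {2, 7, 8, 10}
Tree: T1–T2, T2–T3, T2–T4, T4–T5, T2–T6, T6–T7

Yes; width 3.

Vertex coverage: the bags together contain {1, 2, 3, 4, 5, 6, 7, 8, 9, 10}, the full vertex set. Edge coverage: each edge of G has both endpoints in at least one bag. Running intersection: for every vertex, the bags containing it form a connected subtree. All three properties hold, so this is a valid tree decomposition of width max|bag| − 1 = 3, and hence tw(G) ≤ 3.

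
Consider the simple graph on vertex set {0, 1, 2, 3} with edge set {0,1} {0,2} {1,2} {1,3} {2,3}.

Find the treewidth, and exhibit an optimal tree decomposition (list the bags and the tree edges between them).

Each bag holds 3 vertices, so the decomposition has width 2, which upper-bounds the treewidth. On the other hand G contains the 3-clique {0, 1, 2}. A clique must lie in a single bag of any decomposition, so no decomposition can have width below 2. The upper and lower bounds meet at 2, so that is the treewidth.

Treewidth 2.
One such decomposition:
Bags: B1 = {1, 2, 3}  B2 = {0, 1, 2}
Tree: B1–B2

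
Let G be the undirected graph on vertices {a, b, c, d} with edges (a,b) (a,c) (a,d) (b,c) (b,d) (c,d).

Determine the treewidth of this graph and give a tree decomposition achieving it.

Treewidth 3.
One optimal decomposition is:
Bags: B1 = {a, b, c, d}
Tree: (single bag)

With just one bag of size 4, the width is 4 − 1 = 3, so tw(G) ≤ 3. Conversely, {a, b, c, d} is a clique of size 4, and the vertices of any clique must share a bag in every tree decomposition; so some bag has ≥ 4 vertices and tw(G) ≥ 3. Combining the bounds, tw(G) = 3.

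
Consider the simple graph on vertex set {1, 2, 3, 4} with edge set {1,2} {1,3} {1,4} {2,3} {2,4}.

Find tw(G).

2

A width-2 tree decomposition is:
Bags: B1 = {1, 2, 3}  B2 = {1, 2, 4}
Tree: B1–B2
Every bag has size at most 3, so the width is 3 − 1 = 2 and tw(G) ≤ 2. Conversely, {1, 2, 3} is a clique of size 3, and the vertices of any clique must share a bag in every tree decomposition; so some bag has ≥ 3 vertices and tw(G) ≥ 2. Combining the bounds, tw(G) = 2.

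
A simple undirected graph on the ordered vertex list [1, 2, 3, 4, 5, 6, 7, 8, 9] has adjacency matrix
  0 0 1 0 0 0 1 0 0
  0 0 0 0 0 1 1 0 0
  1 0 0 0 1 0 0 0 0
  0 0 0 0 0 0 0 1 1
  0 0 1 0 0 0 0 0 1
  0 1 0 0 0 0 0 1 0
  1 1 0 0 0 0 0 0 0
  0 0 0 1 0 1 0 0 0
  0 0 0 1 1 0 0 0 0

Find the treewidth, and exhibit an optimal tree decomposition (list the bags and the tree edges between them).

The largest bag has 3 vertices, giving width 2; this decomposition certifies tw(G) ≤ 2. Since 1–7–2–6–8–4–9–5–3–1 is a cycle in G, G is not acyclic. Forests are exactly the graphs of treewidth ≤ 1, so tw(G) ≥ 2. Therefore the treewidth is 2.

Treewidth 2.
Bags: B1 = {1, 2, 7}  B2 = {1, 2, 6}  B3 = {1, 6, 8}  B4 = {1, 4, 8}  B5 = {1, 4, 9}  B6 = {1, 5, 9}  B7 = {1, 3, 5}
Tree: B1–B2, B2–B3, B3–B4, B4–B5, B5–B6, B6–B7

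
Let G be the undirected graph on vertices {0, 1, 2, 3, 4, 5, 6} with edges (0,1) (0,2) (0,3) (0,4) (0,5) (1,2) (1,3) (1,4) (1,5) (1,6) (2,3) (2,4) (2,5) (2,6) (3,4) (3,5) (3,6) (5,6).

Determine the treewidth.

A width-4 tree decomposition is:
Bags: B1 = {0, 1, 2, 3, 5}  B2 = {1, 2, 3, 5, 6}  B3 = {0, 1, 2, 3, 4}
Tree: B1–B2, B1–B3
Each bag holds 5 vertices, so the decomposition has width 4, which upper-bounds the treewidth. On the other hand G contains the 5-clique {0, 1, 2, 3, 4}. A clique must lie in a single bag of any decomposition, so no decomposition can have width below 4. The upper and lower bounds meet at 4, so that is the treewidth.

4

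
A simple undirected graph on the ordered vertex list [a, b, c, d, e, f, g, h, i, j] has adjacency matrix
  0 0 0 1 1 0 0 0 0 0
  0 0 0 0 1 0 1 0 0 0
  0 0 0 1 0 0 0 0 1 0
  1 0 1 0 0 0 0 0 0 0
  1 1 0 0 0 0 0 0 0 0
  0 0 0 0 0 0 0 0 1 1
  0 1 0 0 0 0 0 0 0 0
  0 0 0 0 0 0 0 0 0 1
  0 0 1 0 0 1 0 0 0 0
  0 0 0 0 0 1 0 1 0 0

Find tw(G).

A width-1 tree decomposition is:
Bags: B1 = {b, g}  B2 = {b, e}  B3 = {a, e}  B4 = {a, d}  B5 = {c, d}  B6 = {c, i}  B7 = {f, i}  B8 = {f, j}  B9 = {h, j}
Tree: B1–B2, B2–B3, B3–B4, B4–B5, B5–B6, B6–B7, B7–B8, B8–B9
Every bag has size at most 2, so the width is 2 − 1 = 1 and tw(G) ≤ 1. G has an edge, so its treewidth is at least 1. Combining the bounds, tw(G) = 1.

1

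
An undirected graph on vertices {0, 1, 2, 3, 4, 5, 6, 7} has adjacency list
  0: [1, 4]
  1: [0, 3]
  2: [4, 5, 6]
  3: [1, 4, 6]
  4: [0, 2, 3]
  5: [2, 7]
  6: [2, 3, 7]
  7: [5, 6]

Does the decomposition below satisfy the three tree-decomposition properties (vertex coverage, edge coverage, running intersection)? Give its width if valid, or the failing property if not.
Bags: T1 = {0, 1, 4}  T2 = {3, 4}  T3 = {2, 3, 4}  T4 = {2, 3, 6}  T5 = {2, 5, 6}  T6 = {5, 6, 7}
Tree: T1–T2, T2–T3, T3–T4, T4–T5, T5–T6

A tree decomposition must satisfy three properties: every vertex lies in some bag; for every edge, both endpoints lie together in some bag; and for every vertex, the bags containing it form a connected subtree. Here edge (1,3) lies in no bag, so the decomposition is invalid.

No — edge (1,3) lies in no bag.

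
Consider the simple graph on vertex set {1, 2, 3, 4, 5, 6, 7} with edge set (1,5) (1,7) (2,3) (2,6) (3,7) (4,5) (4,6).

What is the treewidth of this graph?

2

A width-2 tree decomposition is:
Bags: B1 = {2, 4, 6}  B2 = {2, 4, 5}  B3 = {1, 2, 5}  B4 = {1, 2, 7}  B5 = {2, 3, 7}
Tree: B1–B2, B2–B3, B3–B4, B4–B5
Each bag holds 3 vertices, so the decomposition has width 2, which upper-bounds the treewidth. For the lower bound, G contains the cycle 2–6–4–5–1–7–3–2, so G is not a forest; only forests have treewidth ≤ 1, hence tw(G) ≥ 2. Therefore the treewidth is 2.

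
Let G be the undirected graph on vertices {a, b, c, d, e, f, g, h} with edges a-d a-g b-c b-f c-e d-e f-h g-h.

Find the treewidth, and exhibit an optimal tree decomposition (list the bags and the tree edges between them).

Each bag holds 3 vertices, so the decomposition has width 2, which upper-bounds the treewidth. The edges d–e–c–b–f–h–g–a–d form a cycle, so G is not a tree and its treewidth is at least 2. Combining the bounds, tw(G) = 2.

Treewidth 2.
Bags: B1 = {c, d, e}  B2 = {b, c, d}  B3 = {b, d, f}  B4 = {d, f, h}  B5 = {d, g, h}  B6 = {a, d, g}
Tree: B1–B2, B2–B3, B3–B4, B4–B5, B5–B6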